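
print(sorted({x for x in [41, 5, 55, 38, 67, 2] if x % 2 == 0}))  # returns [2, 38]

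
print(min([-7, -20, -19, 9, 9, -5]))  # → -20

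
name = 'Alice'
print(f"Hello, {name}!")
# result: Hello, Alice!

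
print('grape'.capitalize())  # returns Grape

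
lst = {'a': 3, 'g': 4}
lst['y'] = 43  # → {'a': 3, 'g': 4, 'y': 43}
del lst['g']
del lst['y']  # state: {'a': 3}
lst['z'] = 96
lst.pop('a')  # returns 3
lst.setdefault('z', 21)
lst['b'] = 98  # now {'z': 96, 'b': 98}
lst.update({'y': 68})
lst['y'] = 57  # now {'z': 96, 'b': 98, 'y': 57}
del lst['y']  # {'z': 96, 'b': 98}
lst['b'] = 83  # {'z': 96, 'b': 83}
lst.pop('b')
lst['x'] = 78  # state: {'z': 96, 'x': 78}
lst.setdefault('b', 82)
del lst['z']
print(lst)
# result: {'x': 78, 'b': 82}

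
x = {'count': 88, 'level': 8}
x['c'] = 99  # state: {'count': 88, 'level': 8, 'c': 99}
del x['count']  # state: {'level': 8, 'c': 99}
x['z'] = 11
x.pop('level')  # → 8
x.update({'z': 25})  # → {'c': 99, 'z': 25}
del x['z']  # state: {'c': 99}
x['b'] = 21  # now {'c': 99, 'b': 21}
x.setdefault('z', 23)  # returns 23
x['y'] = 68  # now {'c': 99, 'b': 21, 'z': 23, 'y': 68}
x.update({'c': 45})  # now {'c': 45, 'b': 21, 'z': 23, 'y': 68}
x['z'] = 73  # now {'c': 45, 'b': 21, 'z': 73, 'y': 68}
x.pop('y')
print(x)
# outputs {'c': 45, 'b': 21, 'z': 73}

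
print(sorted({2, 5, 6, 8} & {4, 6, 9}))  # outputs [6]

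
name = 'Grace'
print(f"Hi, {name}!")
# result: Hi, Grace!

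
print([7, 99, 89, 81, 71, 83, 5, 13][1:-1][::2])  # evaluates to [99, 81, 83]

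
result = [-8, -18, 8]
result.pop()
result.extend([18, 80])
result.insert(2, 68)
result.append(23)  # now [-8, -18, 68, 18, 80, 23]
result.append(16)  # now [-8, -18, 68, 18, 80, 23, 16]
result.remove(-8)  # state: [-18, 68, 18, 80, 23, 16]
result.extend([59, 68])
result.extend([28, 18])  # [-18, 68, 18, 80, 23, 16, 59, 68, 28, 18]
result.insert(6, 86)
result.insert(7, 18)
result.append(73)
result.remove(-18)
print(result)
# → [68, 18, 80, 23, 16, 86, 18, 59, 68, 28, 18, 73]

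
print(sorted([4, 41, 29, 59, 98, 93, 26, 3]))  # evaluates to [3, 4, 26, 29, 41, 59, 93, 98]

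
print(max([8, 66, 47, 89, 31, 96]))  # 96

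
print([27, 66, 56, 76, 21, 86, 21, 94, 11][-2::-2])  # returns [94, 86, 76, 66]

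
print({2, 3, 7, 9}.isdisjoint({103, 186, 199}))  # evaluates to True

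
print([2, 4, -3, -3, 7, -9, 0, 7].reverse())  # None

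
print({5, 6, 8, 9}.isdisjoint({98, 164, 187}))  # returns True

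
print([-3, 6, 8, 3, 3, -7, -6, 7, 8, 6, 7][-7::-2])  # [3, 8, -3]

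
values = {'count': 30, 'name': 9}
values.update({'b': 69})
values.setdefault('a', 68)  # 68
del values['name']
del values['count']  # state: {'b': 69, 'a': 68}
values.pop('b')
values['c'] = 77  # {'a': 68, 'c': 77}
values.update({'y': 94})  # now {'a': 68, 'c': 77, 'y': 94}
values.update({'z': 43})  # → {'a': 68, 'c': 77, 'y': 94, 'z': 43}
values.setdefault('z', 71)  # 43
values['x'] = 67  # {'a': 68, 'c': 77, 'y': 94, 'z': 43, 'x': 67}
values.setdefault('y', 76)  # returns 94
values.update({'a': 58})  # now {'a': 58, 'c': 77, 'y': 94, 'z': 43, 'x': 67}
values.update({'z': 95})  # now {'a': 58, 'c': 77, 'y': 94, 'z': 95, 'x': 67}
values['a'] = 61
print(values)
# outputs {'a': 61, 'c': 77, 'y': 94, 'z': 95, 'x': 67}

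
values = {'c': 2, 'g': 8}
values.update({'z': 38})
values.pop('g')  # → 8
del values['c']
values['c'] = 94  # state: {'z': 38, 'c': 94}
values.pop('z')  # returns 38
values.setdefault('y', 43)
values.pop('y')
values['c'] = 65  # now {'c': 65}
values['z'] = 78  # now {'c': 65, 'z': 78}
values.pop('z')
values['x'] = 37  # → {'c': 65, 'x': 37}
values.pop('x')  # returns 37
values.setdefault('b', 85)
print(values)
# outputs {'c': 65, 'b': 85}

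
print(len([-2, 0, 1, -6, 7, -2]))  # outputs 6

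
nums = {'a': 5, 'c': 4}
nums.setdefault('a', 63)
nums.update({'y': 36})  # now {'a': 5, 'c': 4, 'y': 36}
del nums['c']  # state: {'a': 5, 'y': 36}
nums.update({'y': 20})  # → {'a': 5, 'y': 20}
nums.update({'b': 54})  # {'a': 5, 'y': 20, 'b': 54}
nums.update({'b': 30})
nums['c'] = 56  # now {'a': 5, 'y': 20, 'b': 30, 'c': 56}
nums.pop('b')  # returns 30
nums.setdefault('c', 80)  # 56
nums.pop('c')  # 56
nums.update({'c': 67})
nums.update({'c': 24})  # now {'a': 5, 'y': 20, 'c': 24}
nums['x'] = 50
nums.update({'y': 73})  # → {'a': 5, 'y': 73, 'c': 24, 'x': 50}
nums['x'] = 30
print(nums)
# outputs {'a': 5, 'y': 73, 'c': 24, 'x': 30}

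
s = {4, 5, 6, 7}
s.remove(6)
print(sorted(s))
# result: [4, 5, 7]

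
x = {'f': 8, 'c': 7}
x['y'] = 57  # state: {'f': 8, 'c': 7, 'y': 57}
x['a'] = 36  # {'f': 8, 'c': 7, 'y': 57, 'a': 36}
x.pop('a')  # 36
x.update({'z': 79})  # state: {'f': 8, 'c': 7, 'y': 57, 'z': 79}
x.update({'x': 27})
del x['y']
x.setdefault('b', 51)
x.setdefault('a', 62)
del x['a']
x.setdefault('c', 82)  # 7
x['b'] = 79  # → {'f': 8, 'c': 7, 'z': 79, 'x': 27, 'b': 79}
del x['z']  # {'f': 8, 'c': 7, 'x': 27, 'b': 79}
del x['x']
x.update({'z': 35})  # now {'f': 8, 'c': 7, 'b': 79, 'z': 35}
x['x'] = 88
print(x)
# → {'f': 8, 'c': 7, 'b': 79, 'z': 35, 'x': 88}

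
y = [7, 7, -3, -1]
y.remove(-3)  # [7, 7, -1]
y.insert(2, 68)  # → [7, 7, 68, -1]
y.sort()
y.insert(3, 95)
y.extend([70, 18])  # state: [-1, 7, 7, 95, 68, 70, 18]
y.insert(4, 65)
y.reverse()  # [18, 70, 68, 65, 95, 7, 7, -1]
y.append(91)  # [18, 70, 68, 65, 95, 7, 7, -1, 91]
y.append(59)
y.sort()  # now [-1, 7, 7, 18, 59, 65, 68, 70, 91, 95]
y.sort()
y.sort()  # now [-1, 7, 7, 18, 59, 65, 68, 70, 91, 95]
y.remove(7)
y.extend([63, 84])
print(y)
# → [-1, 7, 18, 59, 65, 68, 70, 91, 95, 63, 84]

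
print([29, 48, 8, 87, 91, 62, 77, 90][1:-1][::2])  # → [48, 87, 62]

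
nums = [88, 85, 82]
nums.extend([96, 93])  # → [88, 85, 82, 96, 93]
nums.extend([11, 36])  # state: [88, 85, 82, 96, 93, 11, 36]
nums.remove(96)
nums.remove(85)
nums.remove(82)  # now [88, 93, 11, 36]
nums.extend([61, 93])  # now [88, 93, 11, 36, 61, 93]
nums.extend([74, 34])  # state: [88, 93, 11, 36, 61, 93, 74, 34]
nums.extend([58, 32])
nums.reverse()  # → [32, 58, 34, 74, 93, 61, 36, 11, 93, 88]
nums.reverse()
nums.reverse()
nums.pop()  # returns 88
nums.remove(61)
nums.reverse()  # [93, 11, 36, 93, 74, 34, 58, 32]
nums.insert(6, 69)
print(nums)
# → [93, 11, 36, 93, 74, 34, 69, 58, 32]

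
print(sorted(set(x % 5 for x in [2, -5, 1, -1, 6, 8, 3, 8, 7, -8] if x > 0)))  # [1, 2, 3]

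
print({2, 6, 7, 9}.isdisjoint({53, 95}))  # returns True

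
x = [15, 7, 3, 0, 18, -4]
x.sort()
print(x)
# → [-4, 0, 3, 7, 15, 18]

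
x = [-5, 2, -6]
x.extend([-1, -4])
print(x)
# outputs [-5, 2, -6, -1, -4]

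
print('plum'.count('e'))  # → 0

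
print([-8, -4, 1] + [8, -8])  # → [-8, -4, 1, 8, -8]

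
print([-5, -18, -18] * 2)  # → [-5, -18, -18, -5, -18, -18]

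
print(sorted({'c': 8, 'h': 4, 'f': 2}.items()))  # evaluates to [('c', 8), ('f', 2), ('h', 4)]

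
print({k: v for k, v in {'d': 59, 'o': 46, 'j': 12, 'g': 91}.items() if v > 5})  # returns {'d': 59, 'o': 46, 'j': 12, 'g': 91}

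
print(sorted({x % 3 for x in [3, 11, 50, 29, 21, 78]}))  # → [0, 2]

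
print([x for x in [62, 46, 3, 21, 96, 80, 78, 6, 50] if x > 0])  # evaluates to [62, 46, 3, 21, 96, 80, 78, 6, 50]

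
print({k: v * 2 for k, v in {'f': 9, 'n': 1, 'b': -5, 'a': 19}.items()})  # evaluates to {'f': 18, 'n': 2, 'b': -10, 'a': 38}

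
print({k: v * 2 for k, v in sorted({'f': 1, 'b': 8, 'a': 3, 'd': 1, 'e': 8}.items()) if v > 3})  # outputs {'b': 16, 'e': 16}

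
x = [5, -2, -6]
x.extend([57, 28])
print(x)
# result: [5, -2, -6, 57, 28]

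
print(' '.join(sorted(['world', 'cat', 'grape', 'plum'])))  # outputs cat grape plum world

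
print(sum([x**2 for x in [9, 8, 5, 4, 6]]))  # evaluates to 222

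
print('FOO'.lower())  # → foo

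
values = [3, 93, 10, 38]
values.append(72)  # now [3, 93, 10, 38, 72]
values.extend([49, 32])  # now [3, 93, 10, 38, 72, 49, 32]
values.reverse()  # [32, 49, 72, 38, 10, 93, 3]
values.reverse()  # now [3, 93, 10, 38, 72, 49, 32]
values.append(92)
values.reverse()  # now [92, 32, 49, 72, 38, 10, 93, 3]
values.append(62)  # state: [92, 32, 49, 72, 38, 10, 93, 3, 62]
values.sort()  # [3, 10, 32, 38, 49, 62, 72, 92, 93]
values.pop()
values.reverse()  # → [92, 72, 62, 49, 38, 32, 10, 3]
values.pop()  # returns 3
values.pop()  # 10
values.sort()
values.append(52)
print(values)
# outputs [32, 38, 49, 62, 72, 92, 52]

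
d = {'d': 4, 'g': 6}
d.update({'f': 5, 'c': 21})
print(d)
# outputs {'d': 4, 'g': 6, 'f': 5, 'c': 21}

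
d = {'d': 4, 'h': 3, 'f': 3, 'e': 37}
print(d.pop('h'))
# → 3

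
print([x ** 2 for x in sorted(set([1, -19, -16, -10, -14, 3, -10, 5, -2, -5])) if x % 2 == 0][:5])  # [256, 196, 100, 4]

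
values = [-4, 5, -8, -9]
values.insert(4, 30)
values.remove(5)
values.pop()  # 30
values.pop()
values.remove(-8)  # [-4]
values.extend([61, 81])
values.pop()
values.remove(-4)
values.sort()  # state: [61]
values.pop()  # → 61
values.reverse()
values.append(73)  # [73]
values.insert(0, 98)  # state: [98, 73]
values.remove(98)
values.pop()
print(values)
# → []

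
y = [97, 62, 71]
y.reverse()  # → [71, 62, 97]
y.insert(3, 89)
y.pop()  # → 89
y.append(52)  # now [71, 62, 97, 52]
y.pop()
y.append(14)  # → [71, 62, 97, 14]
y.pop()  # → 14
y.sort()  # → [62, 71, 97]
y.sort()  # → [62, 71, 97]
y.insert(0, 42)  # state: [42, 62, 71, 97]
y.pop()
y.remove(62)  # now [42, 71]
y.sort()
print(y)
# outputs [42, 71]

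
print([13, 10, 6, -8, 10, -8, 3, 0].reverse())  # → None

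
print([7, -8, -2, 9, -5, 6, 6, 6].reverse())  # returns None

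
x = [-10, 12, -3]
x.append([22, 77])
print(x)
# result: [-10, 12, -3, [22, 77]]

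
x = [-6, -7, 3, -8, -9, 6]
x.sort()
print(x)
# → [-9, -8, -7, -6, 3, 6]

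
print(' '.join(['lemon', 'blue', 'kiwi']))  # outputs lemon blue kiwi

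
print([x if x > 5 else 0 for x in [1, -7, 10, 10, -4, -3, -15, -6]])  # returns [0, 0, 10, 10, 0, 0, 0, 0]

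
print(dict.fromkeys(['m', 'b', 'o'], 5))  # {'m': 5, 'b': 5, 'o': 5}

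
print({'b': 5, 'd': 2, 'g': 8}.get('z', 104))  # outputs 104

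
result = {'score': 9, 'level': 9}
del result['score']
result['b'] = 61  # {'level': 9, 'b': 61}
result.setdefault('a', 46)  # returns 46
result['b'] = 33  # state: {'level': 9, 'b': 33, 'a': 46}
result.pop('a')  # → 46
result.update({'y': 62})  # {'level': 9, 'b': 33, 'y': 62}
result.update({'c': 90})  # {'level': 9, 'b': 33, 'y': 62, 'c': 90}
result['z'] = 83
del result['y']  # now {'level': 9, 'b': 33, 'c': 90, 'z': 83}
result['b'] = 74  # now {'level': 9, 'b': 74, 'c': 90, 'z': 83}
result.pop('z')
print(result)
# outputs {'level': 9, 'b': 74, 'c': 90}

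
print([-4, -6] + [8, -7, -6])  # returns [-4, -6, 8, -7, -6]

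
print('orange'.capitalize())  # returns Orange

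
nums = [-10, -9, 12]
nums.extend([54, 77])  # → [-10, -9, 12, 54, 77]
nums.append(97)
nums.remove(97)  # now [-10, -9, 12, 54, 77]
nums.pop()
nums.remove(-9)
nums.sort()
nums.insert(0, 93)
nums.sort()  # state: [-10, 12, 54, 93]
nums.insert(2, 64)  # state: [-10, 12, 64, 54, 93]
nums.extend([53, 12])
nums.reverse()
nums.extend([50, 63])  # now [12, 53, 93, 54, 64, 12, -10, 50, 63]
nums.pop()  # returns 63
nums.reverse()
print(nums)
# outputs [50, -10, 12, 64, 54, 93, 53, 12]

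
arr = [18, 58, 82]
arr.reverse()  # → [82, 58, 18]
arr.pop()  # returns 18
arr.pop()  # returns 58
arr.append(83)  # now [82, 83]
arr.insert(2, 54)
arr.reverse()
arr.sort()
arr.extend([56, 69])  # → [54, 82, 83, 56, 69]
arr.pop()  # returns 69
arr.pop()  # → 56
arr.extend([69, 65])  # [54, 82, 83, 69, 65]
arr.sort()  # [54, 65, 69, 82, 83]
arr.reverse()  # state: [83, 82, 69, 65, 54]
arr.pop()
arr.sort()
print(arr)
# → [65, 69, 82, 83]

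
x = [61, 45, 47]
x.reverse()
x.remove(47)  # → [45, 61]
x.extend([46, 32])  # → [45, 61, 46, 32]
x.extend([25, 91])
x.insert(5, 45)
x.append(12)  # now [45, 61, 46, 32, 25, 45, 91, 12]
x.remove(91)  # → [45, 61, 46, 32, 25, 45, 12]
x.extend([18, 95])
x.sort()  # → [12, 18, 25, 32, 45, 45, 46, 61, 95]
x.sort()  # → [12, 18, 25, 32, 45, 45, 46, 61, 95]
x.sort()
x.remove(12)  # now [18, 25, 32, 45, 45, 46, 61, 95]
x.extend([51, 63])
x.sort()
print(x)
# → [18, 25, 32, 45, 45, 46, 51, 61, 63, 95]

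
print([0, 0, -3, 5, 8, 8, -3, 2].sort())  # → None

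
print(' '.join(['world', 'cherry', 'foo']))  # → world cherry foo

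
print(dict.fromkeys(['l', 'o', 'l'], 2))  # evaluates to {'l': 2, 'o': 2}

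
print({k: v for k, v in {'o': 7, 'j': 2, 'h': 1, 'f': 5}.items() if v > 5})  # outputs {'o': 7}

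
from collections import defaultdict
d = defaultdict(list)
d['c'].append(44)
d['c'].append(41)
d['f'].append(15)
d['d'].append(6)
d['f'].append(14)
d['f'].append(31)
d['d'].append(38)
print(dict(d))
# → {'c': [44, 41], 'f': [15, 14, 31], 'd': [6, 38]}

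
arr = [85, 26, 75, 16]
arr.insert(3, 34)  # [85, 26, 75, 34, 16]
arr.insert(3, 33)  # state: [85, 26, 75, 33, 34, 16]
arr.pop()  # 16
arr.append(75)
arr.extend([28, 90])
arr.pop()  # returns 90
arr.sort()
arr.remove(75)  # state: [26, 28, 33, 34, 75, 85]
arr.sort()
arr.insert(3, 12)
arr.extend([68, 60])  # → [26, 28, 33, 12, 34, 75, 85, 68, 60]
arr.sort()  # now [12, 26, 28, 33, 34, 60, 68, 75, 85]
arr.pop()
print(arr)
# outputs [12, 26, 28, 33, 34, 60, 68, 75]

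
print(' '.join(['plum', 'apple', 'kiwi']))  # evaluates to plum apple kiwi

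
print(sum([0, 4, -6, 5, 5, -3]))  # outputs 5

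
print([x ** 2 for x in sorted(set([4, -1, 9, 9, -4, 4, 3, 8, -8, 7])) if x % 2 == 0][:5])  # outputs [64, 16, 16, 64]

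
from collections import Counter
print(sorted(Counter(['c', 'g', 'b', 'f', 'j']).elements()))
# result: ['b', 'c', 'f', 'g', 'j']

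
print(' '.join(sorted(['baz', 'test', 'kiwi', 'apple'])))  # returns apple baz kiwi test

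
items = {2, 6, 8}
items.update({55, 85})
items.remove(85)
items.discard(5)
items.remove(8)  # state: {2, 6, 55}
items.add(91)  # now {2, 6, 55, 91}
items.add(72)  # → {2, 6, 55, 72, 91}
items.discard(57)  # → {2, 6, 55, 72, 91}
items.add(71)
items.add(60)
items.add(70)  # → {2, 6, 55, 60, 70, 71, 72, 91}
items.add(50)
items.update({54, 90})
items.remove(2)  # {6, 50, 54, 55, 60, 70, 71, 72, 90, 91}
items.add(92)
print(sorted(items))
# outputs [6, 50, 54, 55, 60, 70, 71, 72, 90, 91, 92]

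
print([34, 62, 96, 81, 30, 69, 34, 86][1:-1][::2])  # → [62, 81, 69]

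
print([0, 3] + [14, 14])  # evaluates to [0, 3, 14, 14]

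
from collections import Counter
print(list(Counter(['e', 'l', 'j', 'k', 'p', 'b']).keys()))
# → ['e', 'l', 'j', 'k', 'p', 'b']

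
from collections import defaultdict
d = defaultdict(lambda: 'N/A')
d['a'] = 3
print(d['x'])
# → N/A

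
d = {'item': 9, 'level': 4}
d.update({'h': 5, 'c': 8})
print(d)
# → {'item': 9, 'level': 4, 'h': 5, 'c': 8}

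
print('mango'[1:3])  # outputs an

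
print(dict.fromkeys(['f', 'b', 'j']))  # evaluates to {'f': None, 'b': None, 'j': None}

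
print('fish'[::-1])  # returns hsif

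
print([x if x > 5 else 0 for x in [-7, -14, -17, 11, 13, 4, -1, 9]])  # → [0, 0, 0, 11, 13, 0, 0, 9]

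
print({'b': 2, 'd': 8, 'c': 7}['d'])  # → 8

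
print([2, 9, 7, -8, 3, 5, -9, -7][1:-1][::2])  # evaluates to [9, -8, 5]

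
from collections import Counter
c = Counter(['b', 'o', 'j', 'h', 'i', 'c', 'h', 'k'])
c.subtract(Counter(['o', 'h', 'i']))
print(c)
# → Counter({'b': 1, 'j': 1, 'h': 1, 'c': 1, 'k': 1, 'o': 0, 'i': 0})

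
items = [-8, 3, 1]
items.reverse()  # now [1, 3, -8]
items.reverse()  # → [-8, 3, 1]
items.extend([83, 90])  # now [-8, 3, 1, 83, 90]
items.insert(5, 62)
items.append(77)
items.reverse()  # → [77, 62, 90, 83, 1, 3, -8]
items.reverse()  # [-8, 3, 1, 83, 90, 62, 77]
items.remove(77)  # [-8, 3, 1, 83, 90, 62]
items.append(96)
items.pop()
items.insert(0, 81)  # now [81, -8, 3, 1, 83, 90, 62]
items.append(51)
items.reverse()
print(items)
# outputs [51, 62, 90, 83, 1, 3, -8, 81]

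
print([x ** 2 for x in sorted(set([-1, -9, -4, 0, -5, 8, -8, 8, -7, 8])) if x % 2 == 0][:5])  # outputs [64, 16, 0, 64]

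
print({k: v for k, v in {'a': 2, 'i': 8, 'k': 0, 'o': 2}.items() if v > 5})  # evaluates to {'i': 8}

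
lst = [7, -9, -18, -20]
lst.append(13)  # [7, -9, -18, -20, 13]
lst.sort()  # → [-20, -18, -9, 7, 13]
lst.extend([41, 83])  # [-20, -18, -9, 7, 13, 41, 83]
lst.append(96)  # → [-20, -18, -9, 7, 13, 41, 83, 96]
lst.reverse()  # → [96, 83, 41, 13, 7, -9, -18, -20]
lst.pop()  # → -20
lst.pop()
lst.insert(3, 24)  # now [96, 83, 41, 24, 13, 7, -9]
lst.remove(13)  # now [96, 83, 41, 24, 7, -9]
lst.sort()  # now [-9, 7, 24, 41, 83, 96]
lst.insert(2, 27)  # [-9, 7, 27, 24, 41, 83, 96]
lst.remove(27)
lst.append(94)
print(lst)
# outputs [-9, 7, 24, 41, 83, 96, 94]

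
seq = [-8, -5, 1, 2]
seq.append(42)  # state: [-8, -5, 1, 2, 42]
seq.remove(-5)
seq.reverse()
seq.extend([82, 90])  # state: [42, 2, 1, -8, 82, 90]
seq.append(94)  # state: [42, 2, 1, -8, 82, 90, 94]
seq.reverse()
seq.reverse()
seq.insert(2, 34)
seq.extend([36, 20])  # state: [42, 2, 34, 1, -8, 82, 90, 94, 36, 20]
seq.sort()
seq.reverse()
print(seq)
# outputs [94, 90, 82, 42, 36, 34, 20, 2, 1, -8]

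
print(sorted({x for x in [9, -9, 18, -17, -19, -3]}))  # [-19, -17, -9, -3, 9, 18]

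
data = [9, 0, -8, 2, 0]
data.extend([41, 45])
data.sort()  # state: [-8, 0, 0, 2, 9, 41, 45]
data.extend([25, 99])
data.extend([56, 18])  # [-8, 0, 0, 2, 9, 41, 45, 25, 99, 56, 18]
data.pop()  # 18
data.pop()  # 56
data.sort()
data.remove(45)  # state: [-8, 0, 0, 2, 9, 25, 41, 99]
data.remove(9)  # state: [-8, 0, 0, 2, 25, 41, 99]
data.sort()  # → [-8, 0, 0, 2, 25, 41, 99]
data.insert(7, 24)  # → [-8, 0, 0, 2, 25, 41, 99, 24]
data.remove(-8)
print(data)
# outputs [0, 0, 2, 25, 41, 99, 24]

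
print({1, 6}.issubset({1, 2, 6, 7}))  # True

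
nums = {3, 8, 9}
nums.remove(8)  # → {3, 9}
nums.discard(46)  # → {3, 9}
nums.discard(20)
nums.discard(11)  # {3, 9}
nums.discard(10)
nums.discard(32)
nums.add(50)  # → {3, 9, 50}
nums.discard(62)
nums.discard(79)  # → {3, 9, 50}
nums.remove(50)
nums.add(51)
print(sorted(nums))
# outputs [3, 9, 51]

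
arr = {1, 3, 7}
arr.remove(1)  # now {3, 7}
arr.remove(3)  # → {7}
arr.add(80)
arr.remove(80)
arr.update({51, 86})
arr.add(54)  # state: {7, 51, 54, 86}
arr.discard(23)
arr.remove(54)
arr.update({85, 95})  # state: {7, 51, 85, 86, 95}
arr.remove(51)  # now {7, 85, 86, 95}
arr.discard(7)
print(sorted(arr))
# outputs [85, 86, 95]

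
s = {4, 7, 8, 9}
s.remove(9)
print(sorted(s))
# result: [4, 7, 8]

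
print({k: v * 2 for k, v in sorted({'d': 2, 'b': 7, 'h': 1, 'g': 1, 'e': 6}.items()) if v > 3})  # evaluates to {'b': 14, 'e': 12}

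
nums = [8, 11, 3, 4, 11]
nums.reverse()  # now [11, 4, 3, 11, 8]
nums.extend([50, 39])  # [11, 4, 3, 11, 8, 50, 39]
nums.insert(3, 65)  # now [11, 4, 3, 65, 11, 8, 50, 39]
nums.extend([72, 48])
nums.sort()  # [3, 4, 8, 11, 11, 39, 48, 50, 65, 72]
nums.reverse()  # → [72, 65, 50, 48, 39, 11, 11, 8, 4, 3]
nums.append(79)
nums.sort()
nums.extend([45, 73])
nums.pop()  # 73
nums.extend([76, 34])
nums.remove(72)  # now [3, 4, 8, 11, 11, 39, 48, 50, 65, 79, 45, 76, 34]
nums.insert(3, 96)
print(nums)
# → [3, 4, 8, 96, 11, 11, 39, 48, 50, 65, 79, 45, 76, 34]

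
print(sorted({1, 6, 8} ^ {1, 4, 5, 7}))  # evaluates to [4, 5, 6, 7, 8]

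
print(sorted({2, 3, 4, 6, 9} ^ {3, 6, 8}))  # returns [2, 4, 8, 9]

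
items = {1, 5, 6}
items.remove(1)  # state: {5, 6}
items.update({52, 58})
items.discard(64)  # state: {5, 6, 52, 58}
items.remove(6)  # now {5, 52, 58}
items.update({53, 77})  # {5, 52, 53, 58, 77}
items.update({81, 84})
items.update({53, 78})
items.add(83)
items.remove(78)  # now {5, 52, 53, 58, 77, 81, 83, 84}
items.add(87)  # {5, 52, 53, 58, 77, 81, 83, 84, 87}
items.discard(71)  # {5, 52, 53, 58, 77, 81, 83, 84, 87}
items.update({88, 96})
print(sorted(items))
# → [5, 52, 53, 58, 77, 81, 83, 84, 87, 88, 96]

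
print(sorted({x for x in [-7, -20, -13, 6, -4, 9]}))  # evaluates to [-20, -13, -7, -4, 6, 9]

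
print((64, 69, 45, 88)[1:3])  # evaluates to (69, 45)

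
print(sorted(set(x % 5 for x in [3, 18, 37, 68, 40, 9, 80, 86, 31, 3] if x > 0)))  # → [0, 1, 2, 3, 4]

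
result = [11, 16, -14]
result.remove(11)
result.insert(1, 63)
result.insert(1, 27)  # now [16, 27, 63, -14]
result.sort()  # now [-14, 16, 27, 63]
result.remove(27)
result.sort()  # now [-14, 16, 63]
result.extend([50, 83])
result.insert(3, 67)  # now [-14, 16, 63, 67, 50, 83]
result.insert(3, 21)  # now [-14, 16, 63, 21, 67, 50, 83]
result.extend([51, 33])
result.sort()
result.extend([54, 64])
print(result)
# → [-14, 16, 21, 33, 50, 51, 63, 67, 83, 54, 64]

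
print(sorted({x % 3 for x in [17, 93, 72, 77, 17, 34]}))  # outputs [0, 1, 2]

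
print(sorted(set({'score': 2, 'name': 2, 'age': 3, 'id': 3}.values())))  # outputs [2, 3]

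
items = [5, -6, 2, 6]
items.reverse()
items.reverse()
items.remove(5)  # [-6, 2, 6]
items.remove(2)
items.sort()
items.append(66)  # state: [-6, 6, 66]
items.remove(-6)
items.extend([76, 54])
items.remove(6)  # [66, 76, 54]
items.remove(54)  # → [66, 76]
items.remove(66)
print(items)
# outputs [76]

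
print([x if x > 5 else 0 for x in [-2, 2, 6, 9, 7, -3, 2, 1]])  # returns [0, 0, 6, 9, 7, 0, 0, 0]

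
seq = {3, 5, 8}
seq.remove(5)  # {3, 8}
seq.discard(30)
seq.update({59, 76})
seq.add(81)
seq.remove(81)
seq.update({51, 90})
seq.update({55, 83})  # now {3, 8, 51, 55, 59, 76, 83, 90}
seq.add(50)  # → {3, 8, 50, 51, 55, 59, 76, 83, 90}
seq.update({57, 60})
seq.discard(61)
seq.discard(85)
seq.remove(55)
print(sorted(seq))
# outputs [3, 8, 50, 51, 57, 59, 60, 76, 83, 90]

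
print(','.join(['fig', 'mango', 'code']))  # fig,mango,code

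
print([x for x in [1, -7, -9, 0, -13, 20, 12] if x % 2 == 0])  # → [0, 20, 12]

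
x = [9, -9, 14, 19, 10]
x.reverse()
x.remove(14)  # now [10, 19, -9, 9]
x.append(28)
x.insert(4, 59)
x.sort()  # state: [-9, 9, 10, 19, 28, 59]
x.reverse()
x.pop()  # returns -9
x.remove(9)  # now [59, 28, 19, 10]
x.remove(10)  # [59, 28, 19]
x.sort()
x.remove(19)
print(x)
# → [28, 59]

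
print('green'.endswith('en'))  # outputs True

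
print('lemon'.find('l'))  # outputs 0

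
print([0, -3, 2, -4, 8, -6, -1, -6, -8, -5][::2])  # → [0, 2, 8, -1, -8]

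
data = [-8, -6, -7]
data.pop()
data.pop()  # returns -6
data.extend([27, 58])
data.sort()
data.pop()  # 58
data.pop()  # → 27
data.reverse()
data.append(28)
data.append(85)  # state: [-8, 28, 85]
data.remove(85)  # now [-8, 28]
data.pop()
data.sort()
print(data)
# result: [-8]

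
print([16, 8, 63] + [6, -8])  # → [16, 8, 63, 6, -8]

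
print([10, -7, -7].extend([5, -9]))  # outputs None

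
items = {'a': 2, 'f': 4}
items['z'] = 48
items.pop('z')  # 48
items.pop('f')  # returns 4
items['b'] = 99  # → {'a': 2, 'b': 99}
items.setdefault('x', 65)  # 65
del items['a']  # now {'b': 99, 'x': 65}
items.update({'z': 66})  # {'b': 99, 'x': 65, 'z': 66}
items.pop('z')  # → 66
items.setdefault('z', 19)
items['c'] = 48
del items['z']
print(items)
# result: {'b': 99, 'x': 65, 'c': 48}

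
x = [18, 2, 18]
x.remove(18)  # [2, 18]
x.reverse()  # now [18, 2]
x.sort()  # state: [2, 18]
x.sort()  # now [2, 18]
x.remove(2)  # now [18]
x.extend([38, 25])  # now [18, 38, 25]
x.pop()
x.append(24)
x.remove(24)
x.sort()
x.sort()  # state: [18, 38]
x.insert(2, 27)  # [18, 38, 27]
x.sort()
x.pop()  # 38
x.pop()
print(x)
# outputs [18]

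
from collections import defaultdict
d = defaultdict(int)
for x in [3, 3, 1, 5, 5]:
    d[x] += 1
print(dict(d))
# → {3: 2, 1: 1, 5: 2}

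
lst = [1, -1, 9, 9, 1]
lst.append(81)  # [1, -1, 9, 9, 1, 81]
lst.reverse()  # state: [81, 1, 9, 9, -1, 1]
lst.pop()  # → 1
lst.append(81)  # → [81, 1, 9, 9, -1, 81]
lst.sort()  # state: [-1, 1, 9, 9, 81, 81]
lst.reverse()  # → [81, 81, 9, 9, 1, -1]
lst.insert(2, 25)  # [81, 81, 25, 9, 9, 1, -1]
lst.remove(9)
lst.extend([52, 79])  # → [81, 81, 25, 9, 1, -1, 52, 79]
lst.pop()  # 79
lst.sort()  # [-1, 1, 9, 25, 52, 81, 81]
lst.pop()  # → 81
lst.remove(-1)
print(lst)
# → [1, 9, 25, 52, 81]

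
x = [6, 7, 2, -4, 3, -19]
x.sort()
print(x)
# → [-19, -4, 2, 3, 6, 7]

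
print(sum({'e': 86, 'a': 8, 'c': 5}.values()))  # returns 99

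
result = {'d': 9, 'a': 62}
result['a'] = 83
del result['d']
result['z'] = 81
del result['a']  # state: {'z': 81}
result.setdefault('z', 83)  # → 81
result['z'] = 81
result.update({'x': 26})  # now {'z': 81, 'x': 26}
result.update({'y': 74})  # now {'z': 81, 'x': 26, 'y': 74}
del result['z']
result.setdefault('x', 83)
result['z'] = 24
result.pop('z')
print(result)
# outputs {'x': 26, 'y': 74}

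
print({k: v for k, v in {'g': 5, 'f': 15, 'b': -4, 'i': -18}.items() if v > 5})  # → {'f': 15}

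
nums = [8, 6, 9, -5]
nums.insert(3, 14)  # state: [8, 6, 9, 14, -5]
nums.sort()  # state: [-5, 6, 8, 9, 14]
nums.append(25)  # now [-5, 6, 8, 9, 14, 25]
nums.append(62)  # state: [-5, 6, 8, 9, 14, 25, 62]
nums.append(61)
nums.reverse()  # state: [61, 62, 25, 14, 9, 8, 6, -5]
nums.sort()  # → [-5, 6, 8, 9, 14, 25, 61, 62]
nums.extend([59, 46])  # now [-5, 6, 8, 9, 14, 25, 61, 62, 59, 46]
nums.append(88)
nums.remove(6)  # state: [-5, 8, 9, 14, 25, 61, 62, 59, 46, 88]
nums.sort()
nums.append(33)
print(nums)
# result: [-5, 8, 9, 14, 25, 46, 59, 61, 62, 88, 33]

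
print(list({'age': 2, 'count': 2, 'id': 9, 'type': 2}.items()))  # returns [('age', 2), ('count', 2), ('id', 9), ('type', 2)]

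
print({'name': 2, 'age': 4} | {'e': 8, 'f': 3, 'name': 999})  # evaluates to {'name': 999, 'age': 4, 'e': 8, 'f': 3}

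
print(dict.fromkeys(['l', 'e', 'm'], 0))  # {'l': 0, 'e': 0, 'm': 0}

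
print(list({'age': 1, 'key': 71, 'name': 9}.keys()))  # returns ['age', 'key', 'name']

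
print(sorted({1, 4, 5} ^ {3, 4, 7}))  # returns [1, 3, 5, 7]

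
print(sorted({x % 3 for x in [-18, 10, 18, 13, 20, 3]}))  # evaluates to [0, 1, 2]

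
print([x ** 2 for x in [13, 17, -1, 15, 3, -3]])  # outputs [169, 289, 1, 225, 9, 9]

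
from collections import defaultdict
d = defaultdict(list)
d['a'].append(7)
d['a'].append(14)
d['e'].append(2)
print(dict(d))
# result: {'a': [7, 14], 'e': [2]}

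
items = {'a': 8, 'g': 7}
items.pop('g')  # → 7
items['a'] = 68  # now {'a': 68}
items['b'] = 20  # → {'a': 68, 'b': 20}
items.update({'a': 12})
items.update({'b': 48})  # {'a': 12, 'b': 48}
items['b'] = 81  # {'a': 12, 'b': 81}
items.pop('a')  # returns 12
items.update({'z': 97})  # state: {'b': 81, 'z': 97}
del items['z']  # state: {'b': 81}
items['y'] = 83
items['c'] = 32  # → {'b': 81, 'y': 83, 'c': 32}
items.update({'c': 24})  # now {'b': 81, 'y': 83, 'c': 24}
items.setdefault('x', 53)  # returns 53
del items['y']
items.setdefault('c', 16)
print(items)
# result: {'b': 81, 'c': 24, 'x': 53}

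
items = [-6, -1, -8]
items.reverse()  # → [-8, -1, -6]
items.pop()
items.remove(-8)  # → [-1]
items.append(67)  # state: [-1, 67]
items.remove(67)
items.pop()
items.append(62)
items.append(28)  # [62, 28]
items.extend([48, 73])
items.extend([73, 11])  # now [62, 28, 48, 73, 73, 11]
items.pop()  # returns 11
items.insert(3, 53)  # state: [62, 28, 48, 53, 73, 73]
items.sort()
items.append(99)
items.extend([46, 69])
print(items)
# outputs [28, 48, 53, 62, 73, 73, 99, 46, 69]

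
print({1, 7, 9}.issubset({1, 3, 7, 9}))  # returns True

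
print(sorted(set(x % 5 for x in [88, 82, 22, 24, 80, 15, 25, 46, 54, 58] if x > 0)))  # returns [0, 1, 2, 3, 4]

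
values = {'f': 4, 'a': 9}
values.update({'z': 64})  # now {'f': 4, 'a': 9, 'z': 64}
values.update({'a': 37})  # {'f': 4, 'a': 37, 'z': 64}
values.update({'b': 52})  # {'f': 4, 'a': 37, 'z': 64, 'b': 52}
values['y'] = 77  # {'f': 4, 'a': 37, 'z': 64, 'b': 52, 'y': 77}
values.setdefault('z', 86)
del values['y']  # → {'f': 4, 'a': 37, 'z': 64, 'b': 52}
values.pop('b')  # 52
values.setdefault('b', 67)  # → 67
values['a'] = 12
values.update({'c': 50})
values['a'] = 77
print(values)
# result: {'f': 4, 'a': 77, 'z': 64, 'b': 67, 'c': 50}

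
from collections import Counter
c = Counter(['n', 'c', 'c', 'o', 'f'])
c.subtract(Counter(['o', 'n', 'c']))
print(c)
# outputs Counter({'c': 1, 'f': 1, 'n': 0, 'o': 0})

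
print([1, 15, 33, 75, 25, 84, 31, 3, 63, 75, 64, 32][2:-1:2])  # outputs [33, 25, 31, 63, 64]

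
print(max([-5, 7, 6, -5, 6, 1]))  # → 7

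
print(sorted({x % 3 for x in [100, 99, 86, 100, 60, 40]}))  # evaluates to [0, 1, 2]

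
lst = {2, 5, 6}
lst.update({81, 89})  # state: {2, 5, 6, 81, 89}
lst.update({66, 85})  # {2, 5, 6, 66, 81, 85, 89}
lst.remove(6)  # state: {2, 5, 66, 81, 85, 89}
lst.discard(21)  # {2, 5, 66, 81, 85, 89}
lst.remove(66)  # {2, 5, 81, 85, 89}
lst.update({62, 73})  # {2, 5, 62, 73, 81, 85, 89}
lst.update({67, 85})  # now {2, 5, 62, 67, 73, 81, 85, 89}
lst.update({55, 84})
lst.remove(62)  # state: {2, 5, 55, 67, 73, 81, 84, 85, 89}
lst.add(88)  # {2, 5, 55, 67, 73, 81, 84, 85, 88, 89}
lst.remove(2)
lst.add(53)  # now {5, 53, 55, 67, 73, 81, 84, 85, 88, 89}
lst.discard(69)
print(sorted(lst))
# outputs [5, 53, 55, 67, 73, 81, 84, 85, 88, 89]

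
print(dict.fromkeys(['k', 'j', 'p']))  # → {'k': None, 'j': None, 'p': None}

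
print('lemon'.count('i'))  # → 0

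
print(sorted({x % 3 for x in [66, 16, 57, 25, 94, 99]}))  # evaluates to [0, 1]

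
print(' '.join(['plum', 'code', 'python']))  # plum code python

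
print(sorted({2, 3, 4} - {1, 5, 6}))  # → [2, 3, 4]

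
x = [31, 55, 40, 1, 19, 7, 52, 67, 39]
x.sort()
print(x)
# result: [1, 7, 19, 31, 39, 40, 52, 55, 67]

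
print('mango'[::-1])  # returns ognam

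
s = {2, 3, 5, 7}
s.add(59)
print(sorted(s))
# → [2, 3, 5, 7, 59]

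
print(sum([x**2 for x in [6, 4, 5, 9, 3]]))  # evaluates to 167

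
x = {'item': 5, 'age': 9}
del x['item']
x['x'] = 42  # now {'age': 9, 'x': 42}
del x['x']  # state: {'age': 9}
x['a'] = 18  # {'age': 9, 'a': 18}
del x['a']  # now {'age': 9}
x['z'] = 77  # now {'age': 9, 'z': 77}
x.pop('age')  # 9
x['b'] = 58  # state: {'z': 77, 'b': 58}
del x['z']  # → {'b': 58}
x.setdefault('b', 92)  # 58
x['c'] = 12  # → {'b': 58, 'c': 12}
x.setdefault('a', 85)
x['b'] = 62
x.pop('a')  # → 85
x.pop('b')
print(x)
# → {'c': 12}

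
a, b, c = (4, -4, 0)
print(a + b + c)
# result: 0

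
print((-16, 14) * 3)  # (-16, 14, -16, 14, -16, 14)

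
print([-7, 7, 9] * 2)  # [-7, 7, 9, -7, 7, 9]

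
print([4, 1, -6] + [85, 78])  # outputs [4, 1, -6, 85, 78]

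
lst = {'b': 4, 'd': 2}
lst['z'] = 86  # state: {'b': 4, 'd': 2, 'z': 86}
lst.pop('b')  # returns 4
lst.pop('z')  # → 86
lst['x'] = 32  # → {'d': 2, 'x': 32}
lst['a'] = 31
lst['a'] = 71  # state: {'d': 2, 'x': 32, 'a': 71}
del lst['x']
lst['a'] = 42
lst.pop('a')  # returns 42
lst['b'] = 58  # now {'d': 2, 'b': 58}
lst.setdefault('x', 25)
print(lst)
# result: {'d': 2, 'b': 58, 'x': 25}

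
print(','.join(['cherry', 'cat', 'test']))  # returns cherry,cat,test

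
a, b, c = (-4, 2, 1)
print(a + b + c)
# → -1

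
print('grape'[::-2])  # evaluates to eag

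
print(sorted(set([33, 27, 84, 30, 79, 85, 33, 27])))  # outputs [27, 30, 33, 79, 84, 85]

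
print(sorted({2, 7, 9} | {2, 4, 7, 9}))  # [2, 4, 7, 9]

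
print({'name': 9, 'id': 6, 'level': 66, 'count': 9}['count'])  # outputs 9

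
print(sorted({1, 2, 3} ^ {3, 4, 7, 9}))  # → [1, 2, 4, 7, 9]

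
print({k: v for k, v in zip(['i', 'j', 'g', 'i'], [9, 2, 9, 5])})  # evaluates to {'i': 5, 'j': 2, 'g': 9}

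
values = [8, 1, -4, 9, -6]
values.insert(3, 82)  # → [8, 1, -4, 82, 9, -6]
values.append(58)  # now [8, 1, -4, 82, 9, -6, 58]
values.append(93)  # [8, 1, -4, 82, 9, -6, 58, 93]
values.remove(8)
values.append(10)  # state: [1, -4, 82, 9, -6, 58, 93, 10]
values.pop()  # 10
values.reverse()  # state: [93, 58, -6, 9, 82, -4, 1]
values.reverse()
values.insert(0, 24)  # [24, 1, -4, 82, 9, -6, 58, 93]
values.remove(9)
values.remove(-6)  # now [24, 1, -4, 82, 58, 93]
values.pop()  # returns 93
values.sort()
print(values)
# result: [-4, 1, 24, 58, 82]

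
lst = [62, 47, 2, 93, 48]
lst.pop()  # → 48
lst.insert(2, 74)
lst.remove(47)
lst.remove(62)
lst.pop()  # 93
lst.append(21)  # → [74, 2, 21]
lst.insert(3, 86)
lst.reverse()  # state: [86, 21, 2, 74]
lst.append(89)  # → [86, 21, 2, 74, 89]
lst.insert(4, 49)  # [86, 21, 2, 74, 49, 89]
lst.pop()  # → 89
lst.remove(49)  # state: [86, 21, 2, 74]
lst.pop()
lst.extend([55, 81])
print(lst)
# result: [86, 21, 2, 55, 81]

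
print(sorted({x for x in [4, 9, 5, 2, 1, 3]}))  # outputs [1, 2, 3, 4, 5, 9]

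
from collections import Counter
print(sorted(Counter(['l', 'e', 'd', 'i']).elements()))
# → ['d', 'e', 'i', 'l']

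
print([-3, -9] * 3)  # [-3, -9, -3, -9, -3, -9]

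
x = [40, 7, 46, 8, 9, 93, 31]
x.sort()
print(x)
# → [7, 8, 9, 31, 40, 46, 93]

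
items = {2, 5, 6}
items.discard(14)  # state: {2, 5, 6}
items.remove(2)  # {5, 6}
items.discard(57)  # {5, 6}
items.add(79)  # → {5, 6, 79}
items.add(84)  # {5, 6, 79, 84}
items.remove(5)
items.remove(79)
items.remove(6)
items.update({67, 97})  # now {67, 84, 97}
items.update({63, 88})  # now {63, 67, 84, 88, 97}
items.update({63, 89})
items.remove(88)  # {63, 67, 84, 89, 97}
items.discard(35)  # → {63, 67, 84, 89, 97}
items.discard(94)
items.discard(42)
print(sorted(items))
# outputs [63, 67, 84, 89, 97]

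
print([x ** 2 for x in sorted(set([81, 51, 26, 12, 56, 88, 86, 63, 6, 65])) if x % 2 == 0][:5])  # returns [36, 144, 676, 3136, 7396]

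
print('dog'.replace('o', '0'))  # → d0g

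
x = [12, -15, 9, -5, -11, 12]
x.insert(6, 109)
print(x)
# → [12, -15, 9, -5, -11, 12, 109]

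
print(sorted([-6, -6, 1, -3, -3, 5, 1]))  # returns [-6, -6, -3, -3, 1, 1, 5]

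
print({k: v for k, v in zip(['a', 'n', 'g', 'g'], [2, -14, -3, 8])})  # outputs {'a': 2, 'n': -14, 'g': 8}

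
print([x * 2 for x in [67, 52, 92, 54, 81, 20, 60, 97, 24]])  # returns [134, 104, 184, 108, 162, 40, 120, 194, 48]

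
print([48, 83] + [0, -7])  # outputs [48, 83, 0, -7]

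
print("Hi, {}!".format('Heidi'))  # Hi, Heidi!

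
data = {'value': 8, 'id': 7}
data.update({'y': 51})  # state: {'value': 8, 'id': 7, 'y': 51}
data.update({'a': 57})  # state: {'value': 8, 'id': 7, 'y': 51, 'a': 57}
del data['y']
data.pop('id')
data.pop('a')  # 57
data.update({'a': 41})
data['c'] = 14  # {'value': 8, 'a': 41, 'c': 14}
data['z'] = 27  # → {'value': 8, 'a': 41, 'c': 14, 'z': 27}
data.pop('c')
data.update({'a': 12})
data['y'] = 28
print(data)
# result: {'value': 8, 'a': 12, 'z': 27, 'y': 28}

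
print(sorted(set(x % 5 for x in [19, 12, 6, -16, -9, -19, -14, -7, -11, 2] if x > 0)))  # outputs [1, 2, 4]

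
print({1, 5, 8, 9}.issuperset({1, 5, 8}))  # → True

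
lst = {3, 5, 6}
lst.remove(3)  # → {5, 6}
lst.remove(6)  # {5}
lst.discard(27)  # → {5}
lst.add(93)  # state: {5, 93}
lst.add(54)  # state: {5, 54, 93}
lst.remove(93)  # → {5, 54}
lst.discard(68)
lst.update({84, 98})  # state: {5, 54, 84, 98}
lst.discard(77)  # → {5, 54, 84, 98}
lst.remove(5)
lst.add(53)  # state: {53, 54, 84, 98}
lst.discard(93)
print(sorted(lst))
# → [53, 54, 84, 98]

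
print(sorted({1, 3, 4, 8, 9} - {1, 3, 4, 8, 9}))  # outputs []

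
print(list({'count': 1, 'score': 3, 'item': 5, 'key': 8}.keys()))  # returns ['count', 'score', 'item', 'key']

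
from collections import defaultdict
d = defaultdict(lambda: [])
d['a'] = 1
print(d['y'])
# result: []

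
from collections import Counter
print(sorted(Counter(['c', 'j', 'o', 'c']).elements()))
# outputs ['c', 'c', 'j', 'o']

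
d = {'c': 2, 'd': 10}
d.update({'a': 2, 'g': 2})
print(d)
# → {'c': 2, 'd': 10, 'a': 2, 'g': 2}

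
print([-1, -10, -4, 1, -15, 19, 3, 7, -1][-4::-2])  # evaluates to [19, 1, -10]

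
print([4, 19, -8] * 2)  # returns [4, 19, -8, 4, 19, -8]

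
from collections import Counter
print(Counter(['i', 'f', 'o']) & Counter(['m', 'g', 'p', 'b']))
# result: Counter()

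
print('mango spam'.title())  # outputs Mango Spam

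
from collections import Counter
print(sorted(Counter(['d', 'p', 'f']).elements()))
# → ['d', 'f', 'p']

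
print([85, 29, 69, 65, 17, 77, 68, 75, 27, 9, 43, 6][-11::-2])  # [29]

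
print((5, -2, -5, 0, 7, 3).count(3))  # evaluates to 1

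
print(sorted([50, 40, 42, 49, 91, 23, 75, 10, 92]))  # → [10, 23, 40, 42, 49, 50, 75, 91, 92]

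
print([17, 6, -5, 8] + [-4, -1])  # [17, 6, -5, 8, -4, -1]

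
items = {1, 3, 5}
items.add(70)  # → {1, 3, 5, 70}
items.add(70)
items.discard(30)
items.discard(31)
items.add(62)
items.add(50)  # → {1, 3, 5, 50, 62, 70}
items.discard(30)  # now {1, 3, 5, 50, 62, 70}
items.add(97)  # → {1, 3, 5, 50, 62, 70, 97}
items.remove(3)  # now {1, 5, 50, 62, 70, 97}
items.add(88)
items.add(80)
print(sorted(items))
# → [1, 5, 50, 62, 70, 80, 88, 97]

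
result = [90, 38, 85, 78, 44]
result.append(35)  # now [90, 38, 85, 78, 44, 35]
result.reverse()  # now [35, 44, 78, 85, 38, 90]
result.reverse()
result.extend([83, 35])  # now [90, 38, 85, 78, 44, 35, 83, 35]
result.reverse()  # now [35, 83, 35, 44, 78, 85, 38, 90]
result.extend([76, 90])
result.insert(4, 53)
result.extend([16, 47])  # [35, 83, 35, 44, 53, 78, 85, 38, 90, 76, 90, 16, 47]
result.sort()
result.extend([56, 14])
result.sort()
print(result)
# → [14, 16, 35, 35, 38, 44, 47, 53, 56, 76, 78, 83, 85, 90, 90]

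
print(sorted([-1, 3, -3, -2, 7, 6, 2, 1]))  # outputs [-3, -2, -1, 1, 2, 3, 6, 7]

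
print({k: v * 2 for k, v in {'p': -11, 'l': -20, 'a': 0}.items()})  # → {'p': -22, 'l': -40, 'a': 0}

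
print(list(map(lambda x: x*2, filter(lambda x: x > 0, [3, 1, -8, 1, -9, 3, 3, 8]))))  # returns [6, 2, 2, 6, 6, 16]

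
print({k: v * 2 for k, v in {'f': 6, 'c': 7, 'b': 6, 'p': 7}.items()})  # {'f': 12, 'c': 14, 'b': 12, 'p': 14}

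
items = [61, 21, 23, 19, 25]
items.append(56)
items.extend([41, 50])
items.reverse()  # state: [50, 41, 56, 25, 19, 23, 21, 61]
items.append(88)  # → [50, 41, 56, 25, 19, 23, 21, 61, 88]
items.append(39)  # [50, 41, 56, 25, 19, 23, 21, 61, 88, 39]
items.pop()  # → 39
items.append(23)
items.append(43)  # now [50, 41, 56, 25, 19, 23, 21, 61, 88, 23, 43]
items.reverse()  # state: [43, 23, 88, 61, 21, 23, 19, 25, 56, 41, 50]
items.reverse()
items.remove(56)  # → [50, 41, 25, 19, 23, 21, 61, 88, 23, 43]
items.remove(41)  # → [50, 25, 19, 23, 21, 61, 88, 23, 43]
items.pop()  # 43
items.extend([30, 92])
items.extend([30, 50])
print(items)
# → [50, 25, 19, 23, 21, 61, 88, 23, 30, 92, 30, 50]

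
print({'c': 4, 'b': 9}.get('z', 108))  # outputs 108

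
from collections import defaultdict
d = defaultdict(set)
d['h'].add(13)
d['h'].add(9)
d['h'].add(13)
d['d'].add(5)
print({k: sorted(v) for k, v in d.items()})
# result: {'h': [9, 13], 'd': [5]}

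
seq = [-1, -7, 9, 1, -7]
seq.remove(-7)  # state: [-1, 9, 1, -7]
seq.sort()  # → [-7, -1, 1, 9]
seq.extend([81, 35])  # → [-7, -1, 1, 9, 81, 35]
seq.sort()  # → [-7, -1, 1, 9, 35, 81]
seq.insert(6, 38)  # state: [-7, -1, 1, 9, 35, 81, 38]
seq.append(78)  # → [-7, -1, 1, 9, 35, 81, 38, 78]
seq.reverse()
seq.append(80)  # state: [78, 38, 81, 35, 9, 1, -1, -7, 80]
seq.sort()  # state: [-7, -1, 1, 9, 35, 38, 78, 80, 81]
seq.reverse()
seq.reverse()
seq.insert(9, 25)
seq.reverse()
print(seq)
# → [25, 81, 80, 78, 38, 35, 9, 1, -1, -7]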